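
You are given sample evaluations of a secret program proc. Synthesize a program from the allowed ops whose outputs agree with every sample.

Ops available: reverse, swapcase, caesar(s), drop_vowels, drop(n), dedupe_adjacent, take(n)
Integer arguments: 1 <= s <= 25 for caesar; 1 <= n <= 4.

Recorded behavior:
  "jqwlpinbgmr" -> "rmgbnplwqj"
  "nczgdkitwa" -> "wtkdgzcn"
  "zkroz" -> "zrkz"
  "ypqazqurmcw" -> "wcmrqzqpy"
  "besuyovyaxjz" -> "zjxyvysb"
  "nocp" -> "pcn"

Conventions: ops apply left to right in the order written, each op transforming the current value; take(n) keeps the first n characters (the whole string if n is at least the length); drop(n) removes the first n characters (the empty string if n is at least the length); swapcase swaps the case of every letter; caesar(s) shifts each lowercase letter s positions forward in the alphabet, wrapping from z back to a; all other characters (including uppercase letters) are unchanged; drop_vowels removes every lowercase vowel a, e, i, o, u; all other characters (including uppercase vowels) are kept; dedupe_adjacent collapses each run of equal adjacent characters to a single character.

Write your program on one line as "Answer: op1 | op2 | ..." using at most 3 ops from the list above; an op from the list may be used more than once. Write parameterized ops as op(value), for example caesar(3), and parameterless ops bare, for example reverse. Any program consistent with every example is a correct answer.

drop_vowels | reverse

Check, running the answer program on each example:
  "jqwlpinbgmr" -> "jqwlpnbgmr" -> "rmgbnplwqj"
  "nczgdkitwa" -> "nczgdktw" -> "wtkdgzcn"
  "zkroz" -> "zkrz" -> "zrkz"
  "ypqazqurmcw" -> "ypqzqrmcw" -> "wcmrqzqpy"
  "besuyovyaxjz" -> "bsyvyxjz" -> "zjxyvysb"
  "nocp" -> "ncp" -> "pcn"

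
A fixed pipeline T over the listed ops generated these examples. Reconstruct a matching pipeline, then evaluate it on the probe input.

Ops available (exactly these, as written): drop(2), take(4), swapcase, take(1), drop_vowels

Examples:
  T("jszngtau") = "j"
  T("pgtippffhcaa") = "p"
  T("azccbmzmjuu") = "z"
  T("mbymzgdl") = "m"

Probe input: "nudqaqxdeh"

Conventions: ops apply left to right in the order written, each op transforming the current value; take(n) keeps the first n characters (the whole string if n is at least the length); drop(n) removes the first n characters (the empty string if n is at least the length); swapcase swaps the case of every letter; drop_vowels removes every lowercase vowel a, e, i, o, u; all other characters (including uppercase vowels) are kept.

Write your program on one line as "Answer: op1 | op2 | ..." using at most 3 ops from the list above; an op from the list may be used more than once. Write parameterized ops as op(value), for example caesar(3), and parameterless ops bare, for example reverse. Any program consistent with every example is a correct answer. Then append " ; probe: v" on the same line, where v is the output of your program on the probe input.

drop_vowels | take(1) ; probe: "n"

Check, running the answer program on each example:
  "jszngtau" -> "jszngt" -> "j"
  "pgtippffhcaa" -> "pgtppffhc" -> "p"
  "azccbmzmjuu" -> "zccbmzmj" -> "z"
  "mbymzgdl" -> "mbymzgdl" -> "m"
  probe: "nudqaqxdeh" -> "ndqqxdh" -> "n"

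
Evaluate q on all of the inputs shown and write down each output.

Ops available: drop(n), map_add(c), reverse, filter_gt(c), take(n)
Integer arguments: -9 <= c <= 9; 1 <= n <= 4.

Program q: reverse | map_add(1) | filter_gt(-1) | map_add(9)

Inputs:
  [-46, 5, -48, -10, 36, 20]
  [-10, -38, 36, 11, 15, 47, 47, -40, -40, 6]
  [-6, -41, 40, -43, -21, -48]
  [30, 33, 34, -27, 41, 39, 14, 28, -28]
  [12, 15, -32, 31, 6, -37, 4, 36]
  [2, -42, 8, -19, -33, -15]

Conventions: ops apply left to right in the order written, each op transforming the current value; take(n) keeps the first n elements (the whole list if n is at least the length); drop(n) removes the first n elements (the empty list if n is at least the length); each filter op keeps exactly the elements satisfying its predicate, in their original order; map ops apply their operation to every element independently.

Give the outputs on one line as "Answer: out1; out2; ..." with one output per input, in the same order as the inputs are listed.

Execution, op by op:
  [-46, 5, -48, -10, 36, 20] -> [20, 36, -10, -48, 5, -46] -> [21, 37, -9, -47, 6, -45] -> [21, 37, 6] -> [30, 46, 15]
  [-10, -38, 36, 11, 15, 47, 47, -40, -40, 6] -> [6, -40, -40, 47, 47, 15, 11, 36, -38, -10] -> [7, -39, -39, 48, 48, 16, 12, 37, -37, -9] -> [7, 48, 48, 16, 12, 37] -> [16, 57, 57, 25, 21, 46]
  [-6, -41, 40, -43, -21, -48] -> [-48, -21, -43, 40, -41, -6] -> [-47, -20, -42, 41, -40, -5] -> [41] -> [50]
  [30, 33, 34, -27, 41, 39, 14, 28, -28] -> [-28, 28, 14, 39, 41, -27, 34, 33, 30] -> [-27, 29, 15, 40, 42, -26, 35, 34, 31] -> [29, 15, 40, 42, 35, 34, 31] -> [38, 24, 49, 51, 44, 43, 40]
  [12, 15, -32, 31, 6, -37, 4, 36] -> [36, 4, -37, 6, 31, -32, 15, 12] -> [37, 5, -36, 7, 32, -31, 16, 13] -> [37, 5, 7, 32, 16, 13] -> [46, 14, 16, 41, 25, 22]
  [2, -42, 8, -19, -33, -15] -> [-15, -33, -19, 8, -42, 2] -> [-14, -32, -18, 9, -41, 3] -> [9, 3] -> [18, 12]

[30, 46, 15]; [16, 57, 57, 25, 21, 46]; [50]; [38, 24, 49, 51, 44, 43, 40]; [46, 14, 16, 41, 25, 22]; [18, 12]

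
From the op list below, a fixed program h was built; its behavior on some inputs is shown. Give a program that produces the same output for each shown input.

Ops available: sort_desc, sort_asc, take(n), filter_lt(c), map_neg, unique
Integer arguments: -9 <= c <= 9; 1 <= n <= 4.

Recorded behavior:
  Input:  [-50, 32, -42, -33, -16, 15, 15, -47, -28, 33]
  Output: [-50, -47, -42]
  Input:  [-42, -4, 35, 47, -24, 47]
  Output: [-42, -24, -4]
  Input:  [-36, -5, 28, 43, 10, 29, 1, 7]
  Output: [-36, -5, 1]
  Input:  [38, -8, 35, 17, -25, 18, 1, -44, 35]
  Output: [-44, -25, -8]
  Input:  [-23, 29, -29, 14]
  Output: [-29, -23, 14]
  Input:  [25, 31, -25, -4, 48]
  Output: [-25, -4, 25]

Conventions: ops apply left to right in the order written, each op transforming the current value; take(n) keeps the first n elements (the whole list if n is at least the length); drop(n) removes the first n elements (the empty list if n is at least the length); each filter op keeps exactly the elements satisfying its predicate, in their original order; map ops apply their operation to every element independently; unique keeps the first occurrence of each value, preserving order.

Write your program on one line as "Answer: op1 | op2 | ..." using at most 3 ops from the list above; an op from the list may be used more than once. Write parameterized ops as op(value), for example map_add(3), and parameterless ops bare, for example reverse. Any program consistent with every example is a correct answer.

sort_asc | take(3)

Check, running the answer program on each example:
  [-50, 32, -42, -33, -16, 15, 15, -47, -28, 33] -> [-50, -47, -42, -33, -28, -16, 15, 15, 32, 33] -> [-50, -47, -42]
  [-42, -4, 35, 47, -24, 47] -> [-42, -24, -4, 35, 47, 47] -> [-42, -24, -4]
  [-36, -5, 28, 43, 10, 29, 1, 7] -> [-36, -5, 1, 7, 10, 28, 29, 43] -> [-36, -5, 1]
  [38, -8, 35, 17, -25, 18, 1, -44, 35] -> [-44, -25, -8, 1, 17, 18, 35, 35, 38] -> [-44, -25, -8]
  [-23, 29, -29, 14] -> [-29, -23, 14, 29] -> [-29, -23, 14]
  [25, 31, -25, -4, 48] -> [-25, -4, 25, 31, 48] -> [-25, -4, 25]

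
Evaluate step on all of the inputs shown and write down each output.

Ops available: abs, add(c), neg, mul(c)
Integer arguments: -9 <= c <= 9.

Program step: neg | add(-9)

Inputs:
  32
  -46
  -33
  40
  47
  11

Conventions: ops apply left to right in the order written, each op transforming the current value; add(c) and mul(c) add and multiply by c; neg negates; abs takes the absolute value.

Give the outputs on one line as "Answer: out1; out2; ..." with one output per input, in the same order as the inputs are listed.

-41; 37; 24; -49; -56; -20

Execution, op by op:
  32 -> -32 -> -41
  -46 -> 46 -> 37
  -33 -> 33 -> 24
  40 -> -40 -> -49
  47 -> -47 -> -56
  11 -> -11 -> -20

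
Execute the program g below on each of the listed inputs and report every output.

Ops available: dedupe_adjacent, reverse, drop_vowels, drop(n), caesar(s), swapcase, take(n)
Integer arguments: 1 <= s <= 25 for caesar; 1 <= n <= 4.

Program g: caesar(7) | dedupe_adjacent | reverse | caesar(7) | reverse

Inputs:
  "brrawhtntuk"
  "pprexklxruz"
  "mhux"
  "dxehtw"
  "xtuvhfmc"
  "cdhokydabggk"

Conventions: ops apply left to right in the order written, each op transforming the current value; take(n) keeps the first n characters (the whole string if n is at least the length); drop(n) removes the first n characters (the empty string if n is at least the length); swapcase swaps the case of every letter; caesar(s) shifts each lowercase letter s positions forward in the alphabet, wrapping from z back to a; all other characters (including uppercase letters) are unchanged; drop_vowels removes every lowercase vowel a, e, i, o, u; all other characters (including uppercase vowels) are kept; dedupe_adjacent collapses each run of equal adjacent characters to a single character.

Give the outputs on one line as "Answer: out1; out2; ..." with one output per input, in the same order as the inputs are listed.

"pfokvhbhiy"; "dfslyzlfin"; "avil"; "rlsvhk"; "lhijvtaq"; "qrvcymropuy"

Execution, op by op:
  "brrawhtntuk" -> "iyyhdoauabr" -> "iyhdoauabr" -> "rbauaodhyi" -> "yihbhvkofp" -> "pfokvhbhiy"
  "pprexklxruz" -> "wwylerseybg" -> "wylerseybg" -> "gbyesrelyw" -> "niflzylsfd" -> "dfslyzlfin"
  "mhux" -> "tobe" -> "tobe" -> "ebot" -> "liva" -> "avil"
  "dxehtw" -> "keload" -> "keload" -> "daolek" -> "khvslr" -> "rlsvhk"
  "xtuvhfmc" -> "eabcomtj" -> "eabcomtj" -> "jtmocbae" -> "qatvjihl" -> "lhijvtaq"
  "cdhokydabggk" -> "jkovrfkhinnr" -> "jkovrfkhinr" -> "rnihkfrvokj" -> "yupormycvrq" -> "qrvcymropuy"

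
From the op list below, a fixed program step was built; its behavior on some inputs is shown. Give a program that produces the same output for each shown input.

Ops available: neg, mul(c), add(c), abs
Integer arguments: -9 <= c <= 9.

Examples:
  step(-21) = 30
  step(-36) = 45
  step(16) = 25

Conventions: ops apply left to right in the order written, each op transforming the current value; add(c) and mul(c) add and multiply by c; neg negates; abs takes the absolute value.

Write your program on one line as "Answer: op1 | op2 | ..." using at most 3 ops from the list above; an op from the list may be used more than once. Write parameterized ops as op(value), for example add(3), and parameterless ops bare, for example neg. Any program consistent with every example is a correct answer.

neg | abs | add(9)

Check, running the answer program on each example:
  -21 -> 21 -> 21 -> 30
  -36 -> 36 -> 36 -> 45
  16 -> -16 -> 16 -> 25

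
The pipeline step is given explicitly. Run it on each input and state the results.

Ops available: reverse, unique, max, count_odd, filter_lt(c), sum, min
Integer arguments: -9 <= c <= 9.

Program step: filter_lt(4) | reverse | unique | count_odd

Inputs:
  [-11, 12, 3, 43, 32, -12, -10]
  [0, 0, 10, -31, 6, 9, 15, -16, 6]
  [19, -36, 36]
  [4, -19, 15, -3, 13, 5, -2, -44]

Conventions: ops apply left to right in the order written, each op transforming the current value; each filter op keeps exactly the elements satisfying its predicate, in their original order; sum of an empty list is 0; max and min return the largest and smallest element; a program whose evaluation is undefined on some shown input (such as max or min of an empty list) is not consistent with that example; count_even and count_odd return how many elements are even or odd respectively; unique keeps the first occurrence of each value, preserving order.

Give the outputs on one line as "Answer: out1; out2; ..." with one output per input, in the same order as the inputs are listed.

2; 1; 0; 2

Execution, op by op:
  [-11, 12, 3, 43, 32, -12, -10] -> [-11, 3, -12, -10] -> [-10, -12, 3, -11] -> [-10, -12, 3, -11] -> 2
  [0, 0, 10, -31, 6, 9, 15, -16, 6] -> [0, 0, -31, -16] -> [-16, -31, 0, 0] -> [-16, -31, 0] -> 1
  [19, -36, 36] -> [-36] -> [-36] -> [-36] -> 0
  [4, -19, 15, -3, 13, 5, -2, -44] -> [-19, -3, -2, -44] -> [-44, -2, -3, -19] -> [-44, -2, -3, -19] -> 2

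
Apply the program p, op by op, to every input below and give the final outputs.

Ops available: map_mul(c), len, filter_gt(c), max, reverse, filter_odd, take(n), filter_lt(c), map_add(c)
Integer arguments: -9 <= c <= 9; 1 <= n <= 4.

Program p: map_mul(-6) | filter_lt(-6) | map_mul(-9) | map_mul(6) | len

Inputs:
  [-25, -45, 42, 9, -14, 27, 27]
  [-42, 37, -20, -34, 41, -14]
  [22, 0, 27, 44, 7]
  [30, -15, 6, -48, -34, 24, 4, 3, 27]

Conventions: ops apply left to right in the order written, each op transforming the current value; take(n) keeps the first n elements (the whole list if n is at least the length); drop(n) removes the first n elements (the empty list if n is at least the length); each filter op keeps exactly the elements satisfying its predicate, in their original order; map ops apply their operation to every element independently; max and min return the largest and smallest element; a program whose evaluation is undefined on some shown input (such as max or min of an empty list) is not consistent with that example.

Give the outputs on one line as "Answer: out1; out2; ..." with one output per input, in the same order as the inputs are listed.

4; 2; 4; 6

Execution, op by op:
  [-25, -45, 42, 9, -14, 27, 27] -> [150, 270, -252, -54, 84, -162, -162] -> [-252, -54, -162, -162] -> [2268, 486, 1458, 1458] -> [13608, 2916, 8748, 8748] -> 4
  [-42, 37, -20, -34, 41, -14] -> [252, -222, 120, 204, -246, 84] -> [-222, -246] -> [1998, 2214] -> [11988, 13284] -> 2
  [22, 0, 27, 44, 7] -> [-132, 0, -162, -264, -42] -> [-132, -162, -264, -42] -> [1188, 1458, 2376, 378] -> [7128, 8748, 14256, 2268] -> 4
  [30, -15, 6, -48, -34, 24, 4, 3, 27] -> [-180, 90, -36, 288, 204, -144, -24, -18, -162] -> [-180, -36, -144, -24, -18, -162] -> [1620, 324, 1296, 216, 162, 1458] -> [9720, 1944, 7776, 1296, 972, 8748] -> 6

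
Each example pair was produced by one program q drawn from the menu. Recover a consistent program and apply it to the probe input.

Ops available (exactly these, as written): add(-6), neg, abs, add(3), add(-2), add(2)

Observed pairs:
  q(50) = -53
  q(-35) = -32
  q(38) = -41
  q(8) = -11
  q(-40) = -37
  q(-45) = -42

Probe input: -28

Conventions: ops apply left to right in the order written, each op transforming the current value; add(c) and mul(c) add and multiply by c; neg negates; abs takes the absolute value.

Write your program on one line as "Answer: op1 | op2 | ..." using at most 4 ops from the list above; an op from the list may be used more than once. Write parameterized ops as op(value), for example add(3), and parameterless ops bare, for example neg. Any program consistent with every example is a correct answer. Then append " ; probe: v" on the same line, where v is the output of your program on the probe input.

add(3) | abs | neg ; probe: -25

Check, running the answer program on each example:
  50 -> 53 -> 53 -> -53
  -35 -> -32 -> 32 -> -32
  38 -> 41 -> 41 -> -41
  8 -> 11 -> 11 -> -11
  -40 -> -37 -> 37 -> -37
  -45 -> -42 -> 42 -> -42
  probe: -28 -> -25 -> 25 -> -25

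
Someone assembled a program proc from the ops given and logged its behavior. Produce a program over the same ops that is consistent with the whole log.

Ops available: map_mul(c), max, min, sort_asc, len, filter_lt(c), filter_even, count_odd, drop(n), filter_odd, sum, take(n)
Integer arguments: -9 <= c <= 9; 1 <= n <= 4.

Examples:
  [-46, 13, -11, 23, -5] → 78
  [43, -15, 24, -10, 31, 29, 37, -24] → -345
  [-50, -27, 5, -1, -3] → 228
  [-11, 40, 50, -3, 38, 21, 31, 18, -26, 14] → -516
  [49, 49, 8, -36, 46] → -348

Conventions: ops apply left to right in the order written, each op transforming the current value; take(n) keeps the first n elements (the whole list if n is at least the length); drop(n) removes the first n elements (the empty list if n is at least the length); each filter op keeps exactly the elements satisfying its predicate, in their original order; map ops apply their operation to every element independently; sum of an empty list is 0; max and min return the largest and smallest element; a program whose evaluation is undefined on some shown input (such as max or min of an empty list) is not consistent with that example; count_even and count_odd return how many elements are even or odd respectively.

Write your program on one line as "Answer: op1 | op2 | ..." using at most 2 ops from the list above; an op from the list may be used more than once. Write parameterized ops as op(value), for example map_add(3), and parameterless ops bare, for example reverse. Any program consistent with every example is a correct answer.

map_mul(-3) | sum

Check, running the answer program on each example:
  [-46, 13, -11, 23, -5] -> [138, -39, 33, -69, 15] -> 78
  [43, -15, 24, -10, 31, 29, 37, -24] -> [-129, 45, -72, 30, -93, -87, -111, 72] -> -345
  [-50, -27, 5, -1, -3] -> [150, 81, -15, 3, 9] -> 228
  [-11, 40, 50, -3, 38, 21, 31, 18, -26, 14] -> [33, -120, -150, 9, -114, -63, -93, -54, 78, -42] -> -516
  [49, 49, 8, -36, 46] -> [-147, -147, -24, 108, -138] -> -348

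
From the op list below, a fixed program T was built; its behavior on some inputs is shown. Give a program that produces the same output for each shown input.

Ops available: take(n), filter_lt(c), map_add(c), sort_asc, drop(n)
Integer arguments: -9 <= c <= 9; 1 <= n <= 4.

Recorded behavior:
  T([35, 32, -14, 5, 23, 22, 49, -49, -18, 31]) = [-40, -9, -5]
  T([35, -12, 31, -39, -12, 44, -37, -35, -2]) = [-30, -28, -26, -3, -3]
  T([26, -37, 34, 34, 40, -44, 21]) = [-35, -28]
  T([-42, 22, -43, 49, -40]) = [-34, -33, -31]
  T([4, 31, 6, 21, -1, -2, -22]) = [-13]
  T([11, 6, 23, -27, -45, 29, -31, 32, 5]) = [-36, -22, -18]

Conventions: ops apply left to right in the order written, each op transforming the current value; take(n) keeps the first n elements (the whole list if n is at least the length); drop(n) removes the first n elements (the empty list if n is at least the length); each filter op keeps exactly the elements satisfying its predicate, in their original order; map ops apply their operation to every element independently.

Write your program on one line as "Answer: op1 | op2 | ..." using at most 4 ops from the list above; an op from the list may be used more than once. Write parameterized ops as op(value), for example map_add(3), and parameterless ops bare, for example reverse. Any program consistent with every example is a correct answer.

map_add(9) | sort_asc | filter_lt(2)

Check, running the answer program on each example:
  [35, 32, -14, 5, 23, 22, 49, -49, -18, 31] -> [44, 41, -5, 14, 32, 31, 58, -40, -9, 40] -> [-40, -9, -5, 14, 31, 32, 40, 41, 44, 58] -> [-40, -9, -5]
  [35, -12, 31, -39, -12, 44, -37, -35, -2] -> [44, -3, 40, -30, -3, 53, -28, -26, 7] -> [-30, -28, -26, -3, -3, 7, 40, 44, 53] -> [-30, -28, -26, -3, -3]
  [26, -37, 34, 34, 40, -44, 21] -> [35, -28, 43, 43, 49, -35, 30] -> [-35, -28, 30, 35, 43, 43, 49] -> [-35, -28]
  [-42, 22, -43, 49, -40] -> [-33, 31, -34, 58, -31] -> [-34, -33, -31, 31, 58] -> [-34, -33, -31]
  [4, 31, 6, 21, -1, -2, -22] -> [13, 40, 15, 30, 8, 7, -13] -> [-13, 7, 8, 13, 15, 30, 40] -> [-13]
  [11, 6, 23, -27, -45, 29, -31, 32, 5] -> [20, 15, 32, -18, -36, 38, -22, 41, 14] -> [-36, -22, -18, 14, 15, 20, 32, 38, 41] -> [-36, -22, -18]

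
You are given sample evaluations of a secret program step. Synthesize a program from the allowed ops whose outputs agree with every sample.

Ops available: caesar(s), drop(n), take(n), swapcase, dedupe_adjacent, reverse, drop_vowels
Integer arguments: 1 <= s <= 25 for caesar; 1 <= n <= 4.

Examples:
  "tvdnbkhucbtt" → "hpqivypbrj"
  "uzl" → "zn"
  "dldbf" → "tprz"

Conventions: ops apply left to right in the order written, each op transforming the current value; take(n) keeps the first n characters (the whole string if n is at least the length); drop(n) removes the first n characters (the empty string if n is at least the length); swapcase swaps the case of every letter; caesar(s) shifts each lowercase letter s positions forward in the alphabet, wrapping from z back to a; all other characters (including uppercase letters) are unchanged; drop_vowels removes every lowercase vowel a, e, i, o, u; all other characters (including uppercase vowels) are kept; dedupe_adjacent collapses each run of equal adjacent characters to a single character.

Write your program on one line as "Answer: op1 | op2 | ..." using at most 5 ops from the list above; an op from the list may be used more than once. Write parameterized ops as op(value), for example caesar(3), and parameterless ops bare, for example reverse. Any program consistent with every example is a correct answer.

dedupe_adjacent | drop(1) | reverse | caesar(14)

Check, running the answer program on each example:
  "tvdnbkhucbtt" -> "tvdnbkhucbt" -> "vdnbkhucbt" -> "tbcuhkbndv" -> "hpqivypbrj"
  "uzl" -> "uzl" -> "zl" -> "lz" -> "zn"
  "dldbf" -> "dldbf" -> "ldbf" -> "fbdl" -> "tprz"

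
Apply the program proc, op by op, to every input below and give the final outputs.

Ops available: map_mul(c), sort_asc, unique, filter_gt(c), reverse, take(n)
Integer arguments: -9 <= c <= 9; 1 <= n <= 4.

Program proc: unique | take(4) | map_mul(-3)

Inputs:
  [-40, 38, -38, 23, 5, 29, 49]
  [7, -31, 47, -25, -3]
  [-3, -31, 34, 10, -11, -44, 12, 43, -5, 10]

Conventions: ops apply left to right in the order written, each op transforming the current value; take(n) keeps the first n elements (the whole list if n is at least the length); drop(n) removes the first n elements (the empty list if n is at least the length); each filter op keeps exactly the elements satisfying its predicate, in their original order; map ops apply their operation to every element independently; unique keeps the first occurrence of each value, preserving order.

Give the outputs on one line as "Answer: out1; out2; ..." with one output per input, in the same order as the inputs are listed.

Execution, op by op:
  [-40, 38, -38, 23, 5, 29, 49] -> [-40, 38, -38, 23, 5, 29, 49] -> [-40, 38, -38, 23] -> [120, -114, 114, -69]
  [7, -31, 47, -25, -3] -> [7, -31, 47, -25, -3] -> [7, -31, 47, -25] -> [-21, 93, -141, 75]
  [-3, -31, 34, 10, -11, -44, 12, 43, -5, 10] -> [-3, -31, 34, 10, -11, -44, 12, 43, -5] -> [-3, -31, 34, 10] -> [9, 93, -102, -30]

[120, -114, 114, -69]; [-21, 93, -141, 75]; [9, 93, -102, -30]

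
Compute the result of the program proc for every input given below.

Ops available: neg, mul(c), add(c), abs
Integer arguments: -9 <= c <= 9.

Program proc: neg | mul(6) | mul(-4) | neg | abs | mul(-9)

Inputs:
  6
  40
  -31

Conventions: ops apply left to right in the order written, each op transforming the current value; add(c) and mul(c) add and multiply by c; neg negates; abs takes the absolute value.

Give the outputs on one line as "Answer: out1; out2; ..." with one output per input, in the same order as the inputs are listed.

-1296; -8640; -6696

Execution, op by op:
  6 -> -6 -> -36 -> 144 -> -144 -> 144 -> -1296
  40 -> -40 -> -240 -> 960 -> -960 -> 960 -> -8640
  -31 -> 31 -> 186 -> -744 -> 744 -> 744 -> -6696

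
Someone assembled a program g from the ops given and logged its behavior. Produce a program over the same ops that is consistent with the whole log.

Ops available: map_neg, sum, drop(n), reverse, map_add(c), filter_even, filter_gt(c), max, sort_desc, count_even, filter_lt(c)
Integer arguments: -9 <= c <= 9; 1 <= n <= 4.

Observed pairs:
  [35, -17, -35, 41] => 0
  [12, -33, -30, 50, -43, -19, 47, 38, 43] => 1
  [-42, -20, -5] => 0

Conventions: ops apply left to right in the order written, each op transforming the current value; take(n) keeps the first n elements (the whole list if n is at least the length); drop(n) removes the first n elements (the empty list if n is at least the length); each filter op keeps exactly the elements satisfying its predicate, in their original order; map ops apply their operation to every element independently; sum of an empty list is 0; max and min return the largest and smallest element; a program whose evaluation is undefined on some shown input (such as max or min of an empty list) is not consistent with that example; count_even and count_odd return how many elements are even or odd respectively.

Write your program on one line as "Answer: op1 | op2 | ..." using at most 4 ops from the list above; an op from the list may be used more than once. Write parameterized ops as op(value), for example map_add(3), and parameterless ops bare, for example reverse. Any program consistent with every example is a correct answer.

drop(4) | sort_desc | filter_even | count_even

Check, running the answer program on each example:
  [35, -17, -35, 41] -> [] -> [] -> [] -> 0
  [12, -33, -30, 50, -43, -19, 47, 38, 43] -> [-43, -19, 47, 38, 43] -> [47, 43, 38, -19, -43] -> [38] -> 1
  [-42, -20, -5] -> [] -> [] -> [] -> 0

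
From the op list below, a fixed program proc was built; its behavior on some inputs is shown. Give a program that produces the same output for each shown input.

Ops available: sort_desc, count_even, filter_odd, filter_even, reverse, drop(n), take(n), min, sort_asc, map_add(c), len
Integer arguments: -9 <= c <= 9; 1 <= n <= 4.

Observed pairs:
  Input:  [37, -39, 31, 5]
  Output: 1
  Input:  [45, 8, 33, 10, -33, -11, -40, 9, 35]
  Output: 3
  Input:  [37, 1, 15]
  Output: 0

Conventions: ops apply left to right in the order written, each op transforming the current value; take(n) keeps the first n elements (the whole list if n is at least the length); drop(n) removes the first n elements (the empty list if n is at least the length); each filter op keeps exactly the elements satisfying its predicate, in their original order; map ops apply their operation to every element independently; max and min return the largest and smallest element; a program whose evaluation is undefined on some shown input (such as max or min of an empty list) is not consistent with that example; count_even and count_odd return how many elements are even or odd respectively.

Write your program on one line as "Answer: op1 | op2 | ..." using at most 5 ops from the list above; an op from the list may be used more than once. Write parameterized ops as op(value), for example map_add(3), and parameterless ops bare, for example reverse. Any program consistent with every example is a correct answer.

sort_desc | map_add(-6) | drop(3) | map_add(-1) | count_even

Check, running the answer program on each example:
  [37, -39, 31, 5] -> [37, 31, 5, -39] -> [31, 25, -1, -45] -> [-45] -> [-46] -> 1
  [45, 8, 33, 10, -33, -11, -40, 9, 35] -> [45, 35, 33, 10, 9, 8, -11, -33, -40] -> [39, 29, 27, 4, 3, 2, -17, -39, -46] -> [4, 3, 2, -17, -39, -46] -> [3, 2, 1, -18, -40, -47] -> 3
  [37, 1, 15] -> [37, 15, 1] -> [31, 9, -5] -> [] -> [] -> 0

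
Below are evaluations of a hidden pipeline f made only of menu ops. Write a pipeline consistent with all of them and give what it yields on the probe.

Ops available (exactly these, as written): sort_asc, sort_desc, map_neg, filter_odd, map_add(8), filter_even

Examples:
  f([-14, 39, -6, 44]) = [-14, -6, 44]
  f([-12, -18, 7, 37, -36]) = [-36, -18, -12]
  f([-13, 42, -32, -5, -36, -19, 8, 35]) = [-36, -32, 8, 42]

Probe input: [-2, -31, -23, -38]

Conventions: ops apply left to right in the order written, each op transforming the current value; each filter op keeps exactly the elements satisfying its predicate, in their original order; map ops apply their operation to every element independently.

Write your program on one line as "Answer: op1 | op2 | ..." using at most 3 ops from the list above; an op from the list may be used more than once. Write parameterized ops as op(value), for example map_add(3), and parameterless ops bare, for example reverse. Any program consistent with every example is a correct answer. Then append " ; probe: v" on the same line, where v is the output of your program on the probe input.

sort_asc | filter_even ; probe: [-38, -2]

Check, running the answer program on each example:
  [-14, 39, -6, 44] -> [-14, -6, 39, 44] -> [-14, -6, 44]
  [-12, -18, 7, 37, -36] -> [-36, -18, -12, 7, 37] -> [-36, -18, -12]
  [-13, 42, -32, -5, -36, -19, 8, 35] -> [-36, -32, -19, -13, -5, 8, 35, 42] -> [-36, -32, 8, 42]
  probe: [-2, -31, -23, -38] -> [-38, -31, -23, -2] -> [-38, -2]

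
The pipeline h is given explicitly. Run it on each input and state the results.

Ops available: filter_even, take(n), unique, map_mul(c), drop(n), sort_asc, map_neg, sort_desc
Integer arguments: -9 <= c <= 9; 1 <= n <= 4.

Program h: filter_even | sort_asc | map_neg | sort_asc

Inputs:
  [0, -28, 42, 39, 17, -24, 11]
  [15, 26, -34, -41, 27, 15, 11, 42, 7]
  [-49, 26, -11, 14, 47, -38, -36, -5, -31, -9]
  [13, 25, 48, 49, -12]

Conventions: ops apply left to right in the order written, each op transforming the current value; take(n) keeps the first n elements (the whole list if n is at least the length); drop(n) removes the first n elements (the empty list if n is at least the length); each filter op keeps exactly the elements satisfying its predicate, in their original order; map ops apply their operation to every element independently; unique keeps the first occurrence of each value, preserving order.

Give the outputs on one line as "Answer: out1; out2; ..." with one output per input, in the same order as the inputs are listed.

Execution, op by op:
  [0, -28, 42, 39, 17, -24, 11] -> [0, -28, 42, -24] -> [-28, -24, 0, 42] -> [28, 24, 0, -42] -> [-42, 0, 24, 28]
  [15, 26, -34, -41, 27, 15, 11, 42, 7] -> [26, -34, 42] -> [-34, 26, 42] -> [34, -26, -42] -> [-42, -26, 34]
  [-49, 26, -11, 14, 47, -38, -36, -5, -31, -9] -> [26, 14, -38, -36] -> [-38, -36, 14, 26] -> [38, 36, -14, -26] -> [-26, -14, 36, 38]
  [13, 25, 48, 49, -12] -> [48, -12] -> [-12, 48] -> [12, -48] -> [-48, 12]

[-42, 0, 24, 28]; [-42, -26, 34]; [-26, -14, 36, 38]; [-48, 12]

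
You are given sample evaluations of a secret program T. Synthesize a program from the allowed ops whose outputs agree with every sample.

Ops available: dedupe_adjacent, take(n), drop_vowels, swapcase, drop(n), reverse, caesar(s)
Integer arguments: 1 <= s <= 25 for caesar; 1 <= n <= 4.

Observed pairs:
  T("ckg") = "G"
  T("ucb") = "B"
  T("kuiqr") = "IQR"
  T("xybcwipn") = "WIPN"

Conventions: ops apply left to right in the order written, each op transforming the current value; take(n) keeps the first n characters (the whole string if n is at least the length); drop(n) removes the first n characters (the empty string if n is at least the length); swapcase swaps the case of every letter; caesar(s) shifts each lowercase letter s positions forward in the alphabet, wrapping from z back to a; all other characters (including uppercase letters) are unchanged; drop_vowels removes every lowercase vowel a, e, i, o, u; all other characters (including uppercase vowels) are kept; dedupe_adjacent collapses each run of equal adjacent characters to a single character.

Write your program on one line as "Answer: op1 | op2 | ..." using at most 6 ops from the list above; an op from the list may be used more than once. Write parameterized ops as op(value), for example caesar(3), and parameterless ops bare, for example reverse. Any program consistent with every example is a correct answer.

drop(2) | swapcase | reverse | take(4) | reverse

Check, running the answer program on each example:
  "ckg" -> "g" -> "G" -> "G" -> "G" -> "G"
  "ucb" -> "b" -> "B" -> "B" -> "B" -> "B"
  "kuiqr" -> "iqr" -> "IQR" -> "RQI" -> "RQI" -> "IQR"
  "xybcwipn" -> "bcwipn" -> "BCWIPN" -> "NPIWCB" -> "NPIW" -> "WIPN"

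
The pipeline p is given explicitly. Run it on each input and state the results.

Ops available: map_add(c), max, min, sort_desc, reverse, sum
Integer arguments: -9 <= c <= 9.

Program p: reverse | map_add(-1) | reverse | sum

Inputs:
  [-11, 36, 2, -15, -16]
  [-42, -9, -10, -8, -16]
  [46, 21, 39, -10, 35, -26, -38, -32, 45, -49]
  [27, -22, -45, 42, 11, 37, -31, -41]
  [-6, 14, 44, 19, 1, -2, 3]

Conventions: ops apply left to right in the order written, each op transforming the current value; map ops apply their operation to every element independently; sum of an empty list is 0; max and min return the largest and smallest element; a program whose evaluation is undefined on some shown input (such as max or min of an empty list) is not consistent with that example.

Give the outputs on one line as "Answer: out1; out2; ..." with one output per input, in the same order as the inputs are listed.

-9; -90; 21; -30; 66

Execution, op by op:
  [-11, 36, 2, -15, -16] -> [-16, -15, 2, 36, -11] -> [-17, -16, 1, 35, -12] -> [-12, 35, 1, -16, -17] -> -9
  [-42, -9, -10, -8, -16] -> [-16, -8, -10, -9, -42] -> [-17, -9, -11, -10, -43] -> [-43, -10, -11, -9, -17] -> -90
  [46, 21, 39, -10, 35, -26, -38, -32, 45, -49] -> [-49, 45, -32, -38, -26, 35, -10, 39, 21, 46] -> [-50, 44, -33, -39, -27, 34, -11, 38, 20, 45] -> [45, 20, 38, -11, 34, -27, -39, -33, 44, -50] -> 21
  [27, -22, -45, 42, 11, 37, -31, -41] -> [-41, -31, 37, 11, 42, -45, -22, 27] -> [-42, -32, 36, 10, 41, -46, -23, 26] -> [26, -23, -46, 41, 10, 36, -32, -42] -> -30
  [-6, 14, 44, 19, 1, -2, 3] -> [3, -2, 1, 19, 44, 14, -6] -> [2, -3, 0, 18, 43, 13, -7] -> [-7, 13, 43, 18, 0, -3, 2] -> 66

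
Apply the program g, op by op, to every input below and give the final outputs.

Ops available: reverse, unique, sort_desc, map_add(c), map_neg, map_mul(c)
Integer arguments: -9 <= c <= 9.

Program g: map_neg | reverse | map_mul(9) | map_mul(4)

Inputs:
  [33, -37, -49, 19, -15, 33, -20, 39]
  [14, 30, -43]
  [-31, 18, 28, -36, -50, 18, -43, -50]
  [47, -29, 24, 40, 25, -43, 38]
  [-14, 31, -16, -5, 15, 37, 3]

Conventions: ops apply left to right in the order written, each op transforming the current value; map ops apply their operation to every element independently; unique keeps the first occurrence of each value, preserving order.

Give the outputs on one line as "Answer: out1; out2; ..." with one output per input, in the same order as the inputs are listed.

Execution, op by op:
  [33, -37, -49, 19, -15, 33, -20, 39] -> [-33, 37, 49, -19, 15, -33, 20, -39] -> [-39, 20, -33, 15, -19, 49, 37, -33] -> [-351, 180, -297, 135, -171, 441, 333, -297] -> [-1404, 720, -1188, 540, -684, 1764, 1332, -1188]
  [14, 30, -43] -> [-14, -30, 43] -> [43, -30, -14] -> [387, -270, -126] -> [1548, -1080, -504]
  [-31, 18, 28, -36, -50, 18, -43, -50] -> [31, -18, -28, 36, 50, -18, 43, 50] -> [50, 43, -18, 50, 36, -28, -18, 31] -> [450, 387, -162, 450, 324, -252, -162, 279] -> [1800, 1548, -648, 1800, 1296, -1008, -648, 1116]
  [47, -29, 24, 40, 25, -43, 38] -> [-47, 29, -24, -40, -25, 43, -38] -> [-38, 43, -25, -40, -24, 29, -47] -> [-342, 387, -225, -360, -216, 261, -423] -> [-1368, 1548, -900, -1440, -864, 1044, -1692]
  [-14, 31, -16, -5, 15, 37, 3] -> [14, -31, 16, 5, -15, -37, -3] -> [-3, -37, -15, 5, 16, -31, 14] -> [-27, -333, -135, 45, 144, -279, 126] -> [-108, -1332, -540, 180, 576, -1116, 504]

[-1404, 720, -1188, 540, -684, 1764, 1332, -1188]; [1548, -1080, -504]; [1800, 1548, -648, 1800, 1296, -1008, -648, 1116]; [-1368, 1548, -900, -1440, -864, 1044, -1692]; [-108, -1332, -540, 180, 576, -1116, 504]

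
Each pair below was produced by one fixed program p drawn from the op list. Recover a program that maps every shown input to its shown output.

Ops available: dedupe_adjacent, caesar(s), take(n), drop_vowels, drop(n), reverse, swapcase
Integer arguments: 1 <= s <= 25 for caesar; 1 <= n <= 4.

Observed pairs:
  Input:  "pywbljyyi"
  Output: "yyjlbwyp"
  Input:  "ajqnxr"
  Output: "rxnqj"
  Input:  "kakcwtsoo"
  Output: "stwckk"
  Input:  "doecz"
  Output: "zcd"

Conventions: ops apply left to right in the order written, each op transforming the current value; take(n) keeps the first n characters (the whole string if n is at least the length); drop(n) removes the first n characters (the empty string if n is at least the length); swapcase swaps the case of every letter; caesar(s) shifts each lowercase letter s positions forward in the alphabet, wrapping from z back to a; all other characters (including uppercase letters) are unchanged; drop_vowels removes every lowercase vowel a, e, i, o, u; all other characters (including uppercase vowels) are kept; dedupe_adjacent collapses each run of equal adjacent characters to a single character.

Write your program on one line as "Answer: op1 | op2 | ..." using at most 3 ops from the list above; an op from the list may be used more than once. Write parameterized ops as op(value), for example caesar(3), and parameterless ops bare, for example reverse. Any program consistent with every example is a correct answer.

drop_vowels | reverse

Check, running the answer program on each example:
  "pywbljyyi" -> "pywbljyy" -> "yyjlbwyp"
  "ajqnxr" -> "jqnxr" -> "rxnqj"
  "kakcwtsoo" -> "kkcwts" -> "stwckk"
  "doecz" -> "dcz" -> "zcd"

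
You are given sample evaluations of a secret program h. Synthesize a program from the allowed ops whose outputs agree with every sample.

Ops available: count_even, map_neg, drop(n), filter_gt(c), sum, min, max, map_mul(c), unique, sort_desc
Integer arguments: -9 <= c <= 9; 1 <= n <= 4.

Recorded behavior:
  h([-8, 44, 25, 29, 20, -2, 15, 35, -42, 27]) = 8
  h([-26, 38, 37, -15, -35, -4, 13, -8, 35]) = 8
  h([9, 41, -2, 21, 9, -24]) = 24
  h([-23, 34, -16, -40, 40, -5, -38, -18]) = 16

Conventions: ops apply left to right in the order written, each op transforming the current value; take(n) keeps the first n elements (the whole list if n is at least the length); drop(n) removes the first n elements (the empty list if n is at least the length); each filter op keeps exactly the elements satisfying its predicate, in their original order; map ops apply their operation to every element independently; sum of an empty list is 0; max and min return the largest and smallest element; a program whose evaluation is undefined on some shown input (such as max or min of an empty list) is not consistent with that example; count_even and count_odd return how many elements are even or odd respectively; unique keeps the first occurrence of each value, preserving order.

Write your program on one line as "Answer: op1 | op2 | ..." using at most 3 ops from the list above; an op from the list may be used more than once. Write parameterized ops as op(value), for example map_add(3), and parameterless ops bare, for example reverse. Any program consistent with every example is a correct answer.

map_neg | filter_gt(5) | min

Check, running the answer program on each example:
  [-8, 44, 25, 29, 20, -2, 15, 35, -42, 27] -> [8, -44, -25, -29, -20, 2, -15, -35, 42, -27] -> [8, 42] -> 8
  [-26, 38, 37, -15, -35, -4, 13, -8, 35] -> [26, -38, -37, 15, 35, 4, -13, 8, -35] -> [26, 15, 35, 8] -> 8
  [9, 41, -2, 21, 9, -24] -> [-9, -41, 2, -21, -9, 24] -> [24] -> 24
  [-23, 34, -16, -40, 40, -5, -38, -18] -> [23, -34, 16, 40, -40, 5, 38, 18] -> [23, 16, 40, 38, 18] -> 16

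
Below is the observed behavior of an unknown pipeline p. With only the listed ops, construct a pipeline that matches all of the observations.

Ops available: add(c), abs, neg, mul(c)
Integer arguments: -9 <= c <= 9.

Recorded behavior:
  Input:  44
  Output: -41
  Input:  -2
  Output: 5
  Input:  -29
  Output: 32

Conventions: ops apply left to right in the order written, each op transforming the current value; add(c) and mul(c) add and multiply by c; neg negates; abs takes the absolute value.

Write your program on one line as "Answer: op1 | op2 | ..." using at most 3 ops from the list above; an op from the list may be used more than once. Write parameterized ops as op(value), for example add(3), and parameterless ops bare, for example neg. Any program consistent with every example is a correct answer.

add(3) | neg | add(6)

Check, running the answer program on each example:
  44 -> 47 -> -47 -> -41
  -2 -> 1 -> -1 -> 5
  -29 -> -26 -> 26 -> 32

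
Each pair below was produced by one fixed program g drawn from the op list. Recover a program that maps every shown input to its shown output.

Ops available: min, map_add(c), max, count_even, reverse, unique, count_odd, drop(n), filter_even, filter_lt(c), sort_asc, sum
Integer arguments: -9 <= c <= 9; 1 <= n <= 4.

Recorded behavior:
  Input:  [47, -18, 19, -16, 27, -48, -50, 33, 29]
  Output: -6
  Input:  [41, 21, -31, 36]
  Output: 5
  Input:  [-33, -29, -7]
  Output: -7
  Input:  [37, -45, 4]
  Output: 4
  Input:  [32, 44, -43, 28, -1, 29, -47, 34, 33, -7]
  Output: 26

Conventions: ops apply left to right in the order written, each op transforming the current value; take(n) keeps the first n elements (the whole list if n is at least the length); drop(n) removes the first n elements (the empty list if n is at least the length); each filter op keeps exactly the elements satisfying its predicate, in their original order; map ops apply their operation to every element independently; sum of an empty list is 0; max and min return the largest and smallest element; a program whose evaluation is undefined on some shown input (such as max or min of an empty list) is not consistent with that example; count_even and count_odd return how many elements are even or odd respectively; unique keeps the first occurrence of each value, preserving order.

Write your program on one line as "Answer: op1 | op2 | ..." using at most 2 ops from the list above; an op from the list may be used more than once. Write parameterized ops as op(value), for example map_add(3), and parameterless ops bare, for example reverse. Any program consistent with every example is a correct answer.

drop(2) | sum

Check, running the answer program on each example:
  [47, -18, 19, -16, 27, -48, -50, 33, 29] -> [19, -16, 27, -48, -50, 33, 29] -> -6
  [41, 21, -31, 36] -> [-31, 36] -> 5
  [-33, -29, -7] -> [-7] -> -7
  [37, -45, 4] -> [4] -> 4
  [32, 44, -43, 28, -1, 29, -47, 34, 33, -7] -> [-43, 28, -1, 29, -47, 34, 33, -7] -> 26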